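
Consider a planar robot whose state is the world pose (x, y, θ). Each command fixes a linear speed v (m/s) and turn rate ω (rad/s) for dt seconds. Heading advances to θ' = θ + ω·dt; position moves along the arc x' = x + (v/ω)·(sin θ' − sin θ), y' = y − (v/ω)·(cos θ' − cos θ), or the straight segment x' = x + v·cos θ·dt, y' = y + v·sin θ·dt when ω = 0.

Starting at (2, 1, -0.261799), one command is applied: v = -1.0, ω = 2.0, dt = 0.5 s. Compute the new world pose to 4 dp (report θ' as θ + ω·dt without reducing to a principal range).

(1.5341, 0.8869, 0.7382)

θ' = -0.2618 + 2.0·0.5 = 0.7382
R = v/ω = -1.0/2.0 = -0.5000
x' = 2 + -0.5000·(sin 0.7382 − sin -0.2618) = 1.5341
y' = 1 − -0.5000·(cos 0.7382 − cos -0.2618) = 0.8869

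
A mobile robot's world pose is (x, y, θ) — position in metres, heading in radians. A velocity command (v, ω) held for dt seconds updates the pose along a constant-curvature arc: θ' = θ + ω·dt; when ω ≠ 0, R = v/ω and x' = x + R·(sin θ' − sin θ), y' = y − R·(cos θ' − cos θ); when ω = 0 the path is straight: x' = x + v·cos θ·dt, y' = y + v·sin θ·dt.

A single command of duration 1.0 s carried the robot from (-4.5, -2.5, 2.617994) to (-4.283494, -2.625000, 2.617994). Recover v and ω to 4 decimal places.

Δθ = 2.617994 − 2.617994 = 0.000000
ω = Δθ/dt = 0.000000/1.0 = 0.0000
ω = 0 → v = (Δx·cos θ + Δy·sin θ)/dt = -0.2500

v = -0.2500, ω = 0.0000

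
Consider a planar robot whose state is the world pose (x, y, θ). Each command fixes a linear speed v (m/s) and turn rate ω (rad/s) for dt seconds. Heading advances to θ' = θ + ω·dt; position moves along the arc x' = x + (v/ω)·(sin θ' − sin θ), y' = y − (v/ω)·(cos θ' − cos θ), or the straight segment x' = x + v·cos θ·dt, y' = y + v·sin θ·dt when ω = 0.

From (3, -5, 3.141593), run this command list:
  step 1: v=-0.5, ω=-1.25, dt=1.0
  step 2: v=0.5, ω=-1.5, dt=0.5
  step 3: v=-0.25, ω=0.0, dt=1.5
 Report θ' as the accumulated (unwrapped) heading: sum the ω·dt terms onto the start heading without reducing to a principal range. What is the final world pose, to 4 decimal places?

step 1: θ'=1.8916 (R=0.4000) → pose (3.3796, -5.2739, 1.8916)
step 2: θ'=1.1416 (R=-0.3333) → pose (3.3928, -5.0300, 1.1416)
step 3: θ'=1.1416 (straight) → pose (3.2368, -5.3710, 1.1416)

(3.2368, -5.3710, 1.1416)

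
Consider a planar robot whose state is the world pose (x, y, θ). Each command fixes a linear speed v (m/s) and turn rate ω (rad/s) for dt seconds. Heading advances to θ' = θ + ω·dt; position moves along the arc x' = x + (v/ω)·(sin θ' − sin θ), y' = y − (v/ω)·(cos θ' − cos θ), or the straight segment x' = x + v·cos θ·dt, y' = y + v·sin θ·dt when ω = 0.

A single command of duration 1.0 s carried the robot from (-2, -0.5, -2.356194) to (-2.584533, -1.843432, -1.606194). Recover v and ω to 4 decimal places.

Δθ = -1.606194 − -2.356194 = 0.750000
ω = Δθ/dt = 0.750000/1.0 = 0.7500
R = −Δy/(cos θ' − cos θ) = 2.0000
v = R·ω = 2.0000·0.7500 = 1.5000

v = 1.5000, ω = 0.7500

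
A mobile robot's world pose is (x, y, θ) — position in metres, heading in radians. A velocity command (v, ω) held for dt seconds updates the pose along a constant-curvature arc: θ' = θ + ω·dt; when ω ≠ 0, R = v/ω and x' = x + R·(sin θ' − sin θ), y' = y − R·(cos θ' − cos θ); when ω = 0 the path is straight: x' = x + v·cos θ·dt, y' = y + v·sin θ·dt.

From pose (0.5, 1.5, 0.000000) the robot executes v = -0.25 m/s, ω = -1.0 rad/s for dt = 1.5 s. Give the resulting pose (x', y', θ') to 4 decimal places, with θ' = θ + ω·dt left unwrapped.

θ' = 0.0000 + -1.0·1.5 = -1.5000
R = v/ω = -0.25/-1.0 = 0.2500
x' = 0.5 + 0.2500·(sin -1.5000 − sin 0.0000) = 0.2506
y' = 1.5 − 0.2500·(cos -1.5000 − cos 0.0000) = 1.7323

(0.2506, 1.7323, -1.5000)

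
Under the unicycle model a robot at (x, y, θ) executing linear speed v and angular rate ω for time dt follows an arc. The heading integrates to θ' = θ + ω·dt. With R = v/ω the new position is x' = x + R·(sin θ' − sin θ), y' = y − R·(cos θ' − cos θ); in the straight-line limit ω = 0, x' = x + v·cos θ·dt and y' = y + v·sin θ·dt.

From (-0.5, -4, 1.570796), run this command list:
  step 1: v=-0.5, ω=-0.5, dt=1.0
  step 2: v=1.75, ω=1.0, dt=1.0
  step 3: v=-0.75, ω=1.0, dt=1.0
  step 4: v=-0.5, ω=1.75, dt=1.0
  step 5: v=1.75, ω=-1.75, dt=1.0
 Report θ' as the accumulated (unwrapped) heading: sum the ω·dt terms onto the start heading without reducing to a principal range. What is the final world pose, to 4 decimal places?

(-0.7779, -3.9798, 3.0708)

step 1: θ'=1.0708 (R=1.0000) → pose (-0.6224, -4.4794, 1.0708)
step 2: θ'=2.0708 (R=1.7500) → pose (-0.6224, -2.8014, 2.0708)
step 3: θ'=3.0708 (R=-0.7500) → pose (-0.0173, -3.1900, 3.0708)
step 4: θ'=4.8208 (R=-0.2857) → pose (0.2870, -2.8741, 4.8208)
step 5: θ'=3.0708 (R=-1.0000) → pose (-0.7779, -3.9798, 3.0708)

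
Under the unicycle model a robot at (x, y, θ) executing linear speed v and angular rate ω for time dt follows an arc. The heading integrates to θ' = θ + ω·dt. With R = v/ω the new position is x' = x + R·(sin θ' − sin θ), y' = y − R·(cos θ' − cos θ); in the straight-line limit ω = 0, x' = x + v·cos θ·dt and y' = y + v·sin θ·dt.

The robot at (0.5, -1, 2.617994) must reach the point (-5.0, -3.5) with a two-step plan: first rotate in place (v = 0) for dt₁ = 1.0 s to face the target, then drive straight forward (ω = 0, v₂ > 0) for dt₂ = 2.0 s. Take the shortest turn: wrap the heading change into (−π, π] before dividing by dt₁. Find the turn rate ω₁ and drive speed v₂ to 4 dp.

heading to target = atan2(-3.5−-1, -5−0.5) = -2.7150
Δθ = wrap(-2.7150 − 2.6180) = 0.9502; ω₁ = Δθ/dt₁ = 0.9502
distance = √((-5−0.5)² + (-3.5−-1)²) = 6.0415; v₂ = distance/dt₂ = 3.0208

ω₁ = 0.9502, v₂ = 3.0208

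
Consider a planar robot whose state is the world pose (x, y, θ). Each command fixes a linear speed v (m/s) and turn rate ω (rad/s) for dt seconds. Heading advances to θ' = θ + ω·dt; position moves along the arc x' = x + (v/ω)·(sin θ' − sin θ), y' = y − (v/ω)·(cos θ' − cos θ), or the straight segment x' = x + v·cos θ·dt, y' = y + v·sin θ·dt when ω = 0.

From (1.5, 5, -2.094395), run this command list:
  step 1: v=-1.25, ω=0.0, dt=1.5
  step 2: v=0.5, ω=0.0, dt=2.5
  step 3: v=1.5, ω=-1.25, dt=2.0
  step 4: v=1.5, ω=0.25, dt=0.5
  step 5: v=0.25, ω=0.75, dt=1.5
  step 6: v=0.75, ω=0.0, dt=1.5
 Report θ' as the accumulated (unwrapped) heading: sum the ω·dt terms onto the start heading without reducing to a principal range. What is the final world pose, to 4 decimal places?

step 1: θ'=-2.0944 (straight) → pose (2.4375, 6.6238, -2.0944)
step 2: θ'=-2.0944 (straight) → pose (1.8125, 5.5413, -2.0944)
step 3: θ'=-4.5944 (R=-1.2000) → pose (-0.4184, 6.0000, -4.5944)
step 4: θ'=-4.4694 (R=6.0000) → pose (-0.5529, 6.7373, -4.4694)
step 5: θ'=-3.3444 (R=0.3333) → pose (-0.8093, 6.9836, -3.3444)
step 6: θ'=-3.3444 (straight) → pose (-1.9113, 7.2102, -3.3444)

(-1.9113, 7.2102, -3.3444)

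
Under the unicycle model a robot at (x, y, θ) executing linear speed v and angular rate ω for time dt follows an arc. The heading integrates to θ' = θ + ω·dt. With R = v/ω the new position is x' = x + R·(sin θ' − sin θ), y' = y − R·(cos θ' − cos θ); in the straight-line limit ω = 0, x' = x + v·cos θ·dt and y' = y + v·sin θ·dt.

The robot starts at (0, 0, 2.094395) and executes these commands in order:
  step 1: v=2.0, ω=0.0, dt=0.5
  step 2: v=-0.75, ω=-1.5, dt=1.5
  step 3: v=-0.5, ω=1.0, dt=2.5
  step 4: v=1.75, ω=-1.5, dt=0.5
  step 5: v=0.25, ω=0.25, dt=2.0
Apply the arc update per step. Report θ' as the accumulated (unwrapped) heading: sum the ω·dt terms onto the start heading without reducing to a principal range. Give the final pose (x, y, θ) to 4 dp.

step 1: θ'=2.0944 (straight) → pose (-0.5000, 0.8660, 2.0944)
step 2: θ'=-0.1556 (R=0.5000) → pose (-1.0105, 0.1221, -0.1556)
step 3: θ'=2.3444 (R=-0.5000) → pose (-1.4457, -0.7212, 2.3444)
step 4: θ'=1.5944 (R=-1.1667) → pose (-1.7774, 0.0664, 1.5944)
step 5: θ'=2.0944 (R=1.0000) → pose (-1.9111, 0.5428, 2.0944)

(-1.9111, 0.5428, 2.0944)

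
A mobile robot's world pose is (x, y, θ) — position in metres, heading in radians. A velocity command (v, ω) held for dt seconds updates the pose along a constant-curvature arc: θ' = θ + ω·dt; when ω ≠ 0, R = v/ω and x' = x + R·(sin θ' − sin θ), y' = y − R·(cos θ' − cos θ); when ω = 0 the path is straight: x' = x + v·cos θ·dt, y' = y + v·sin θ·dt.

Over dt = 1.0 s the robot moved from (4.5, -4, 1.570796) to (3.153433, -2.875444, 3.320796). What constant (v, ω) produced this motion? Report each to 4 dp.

Δθ = 3.320796 − 1.570796 = 1.750000
ω = Δθ/dt = 1.750000/1.0 = 1.7500
R = Δx/(sin θ' − sin θ) = 1.1429
v = R·ω = 1.1429·1.7500 = 2.0000

v = 2.0000, ω = 1.7500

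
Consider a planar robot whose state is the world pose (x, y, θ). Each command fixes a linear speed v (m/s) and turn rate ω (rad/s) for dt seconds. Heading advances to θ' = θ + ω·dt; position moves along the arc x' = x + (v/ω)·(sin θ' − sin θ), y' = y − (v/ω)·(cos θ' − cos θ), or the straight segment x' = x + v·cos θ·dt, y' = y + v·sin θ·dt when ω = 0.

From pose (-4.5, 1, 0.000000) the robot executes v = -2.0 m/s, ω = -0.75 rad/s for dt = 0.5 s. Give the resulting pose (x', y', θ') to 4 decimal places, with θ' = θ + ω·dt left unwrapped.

θ' = 0.0000 + -0.75·0.5 = -0.3750
R = v/ω = -2.0/-0.75 = 2.6667
x' = -4.5 + 2.6667·(sin -0.3750 − sin 0.0000) = -5.4767
y' = 1 − 2.6667·(cos -0.3750 − cos 0.0000) = 1.1853

(-5.4767, 1.1853, -0.3750)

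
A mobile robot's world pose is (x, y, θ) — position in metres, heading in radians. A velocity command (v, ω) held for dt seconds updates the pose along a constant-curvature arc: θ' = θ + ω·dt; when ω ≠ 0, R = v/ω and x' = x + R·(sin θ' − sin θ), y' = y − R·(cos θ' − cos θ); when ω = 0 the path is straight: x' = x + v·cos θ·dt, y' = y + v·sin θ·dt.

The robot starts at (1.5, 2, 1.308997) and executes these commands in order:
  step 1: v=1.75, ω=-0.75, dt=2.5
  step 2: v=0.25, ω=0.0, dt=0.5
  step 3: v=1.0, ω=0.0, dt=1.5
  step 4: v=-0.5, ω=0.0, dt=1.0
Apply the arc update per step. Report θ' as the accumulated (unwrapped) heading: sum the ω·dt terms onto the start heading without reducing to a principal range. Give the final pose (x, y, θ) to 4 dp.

(5.9547, 2.7622, -0.5660)

step 1: θ'=-0.5660 (R=-2.3333) → pose (5.0051, 3.3655, -0.5660)
step 2: θ'=-0.5660 (straight) → pose (5.1106, 3.2985, -0.5660)
step 3: θ'=-0.5660 (straight) → pose (6.3767, 2.4941, -0.5660)
step 4: θ'=-0.5660 (straight) → pose (5.9547, 2.7622, -0.5660)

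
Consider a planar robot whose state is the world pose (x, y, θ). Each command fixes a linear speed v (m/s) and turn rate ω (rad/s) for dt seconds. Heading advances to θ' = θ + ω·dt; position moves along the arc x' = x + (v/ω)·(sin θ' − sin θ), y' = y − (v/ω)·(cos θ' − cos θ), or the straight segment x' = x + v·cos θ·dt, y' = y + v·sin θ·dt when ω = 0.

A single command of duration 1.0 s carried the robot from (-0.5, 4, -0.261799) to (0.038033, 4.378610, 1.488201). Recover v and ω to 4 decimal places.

v = 0.7500, ω = 1.7500

Δθ = 1.488201 − -0.261799 = 1.750000
ω = Δθ/dt = 1.750000/1.0 = 1.7500
R = Δx/(sin θ' − sin θ) = 0.4286
v = R·ω = 0.4286·1.7500 = 0.7500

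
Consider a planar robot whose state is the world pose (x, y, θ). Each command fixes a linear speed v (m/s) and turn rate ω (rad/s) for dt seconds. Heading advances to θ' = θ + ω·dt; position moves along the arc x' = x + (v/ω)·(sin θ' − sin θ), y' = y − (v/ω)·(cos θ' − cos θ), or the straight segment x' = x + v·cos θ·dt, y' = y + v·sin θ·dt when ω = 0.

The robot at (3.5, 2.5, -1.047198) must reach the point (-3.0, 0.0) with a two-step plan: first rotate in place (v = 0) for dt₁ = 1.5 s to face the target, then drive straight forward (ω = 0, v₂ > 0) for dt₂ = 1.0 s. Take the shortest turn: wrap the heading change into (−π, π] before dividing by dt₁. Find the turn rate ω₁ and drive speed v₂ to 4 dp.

heading to target = atan2(0−2.5, -3−3.5) = -2.7744
Δθ = wrap(-2.7744 − -1.0472) = -1.7272; ω₁ = Δθ/dt₁ = -1.1515
distance = √((-3−3.5)² + (0−2.5)²) = 6.9642; v₂ = distance/dt₂ = 6.9642

ω₁ = -1.1515, v₂ = 6.9642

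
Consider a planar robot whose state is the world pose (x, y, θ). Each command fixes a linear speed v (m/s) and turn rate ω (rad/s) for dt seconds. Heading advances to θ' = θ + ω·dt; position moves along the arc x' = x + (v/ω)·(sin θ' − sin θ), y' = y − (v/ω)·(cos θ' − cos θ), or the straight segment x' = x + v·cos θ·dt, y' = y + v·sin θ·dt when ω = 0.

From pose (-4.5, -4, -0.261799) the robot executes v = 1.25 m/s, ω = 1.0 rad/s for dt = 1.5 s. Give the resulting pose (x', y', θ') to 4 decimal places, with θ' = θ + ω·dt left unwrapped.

(-2.9950, -3.2007, 1.2382)

θ' = -0.2618 + 1.0·1.5 = 1.2382
R = v/ω = 1.25/1.0 = 1.2500
x' = -4.5 + 1.2500·(sin 1.2382 − sin -0.2618) = -2.9950
y' = -4 − 1.2500·(cos 1.2382 − cos -0.2618) = -3.2007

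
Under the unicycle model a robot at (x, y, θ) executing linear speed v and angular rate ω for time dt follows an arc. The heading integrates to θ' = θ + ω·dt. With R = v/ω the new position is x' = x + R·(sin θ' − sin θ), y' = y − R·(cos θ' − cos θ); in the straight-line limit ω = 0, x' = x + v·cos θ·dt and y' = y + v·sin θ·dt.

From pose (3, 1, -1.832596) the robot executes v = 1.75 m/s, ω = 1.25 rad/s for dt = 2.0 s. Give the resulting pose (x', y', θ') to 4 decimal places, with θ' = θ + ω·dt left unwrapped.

(5.2188, -0.4620, 0.6674)

θ' = -1.8326 + 1.25·2.0 = 0.6674
R = v/ω = 1.75/1.25 = 1.4000
x' = 3 + 1.4000·(sin 0.6674 − sin -1.8326) = 5.2188
y' = 1 − 1.4000·(cos 0.6674 − cos -1.8326) = -0.4620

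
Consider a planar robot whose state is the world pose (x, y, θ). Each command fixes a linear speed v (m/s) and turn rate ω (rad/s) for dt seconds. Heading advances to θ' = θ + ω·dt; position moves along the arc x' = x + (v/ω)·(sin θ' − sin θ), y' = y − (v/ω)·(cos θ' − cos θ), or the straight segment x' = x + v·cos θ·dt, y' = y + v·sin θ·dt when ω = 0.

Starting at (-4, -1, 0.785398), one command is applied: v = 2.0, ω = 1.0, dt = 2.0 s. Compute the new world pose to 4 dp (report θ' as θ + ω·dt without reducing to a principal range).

θ' = 0.7854 + 1.0·2.0 = 2.7854
R = v/ω = 2.0/1.0 = 2.0000
x' = -4 + 2.0000·(sin 2.7854 − sin 0.7854) = -4.7168
y' = -1 − 2.0000·(cos 2.7854 − cos 0.7854) = 2.2887

(-4.7168, 2.2887, 2.7854)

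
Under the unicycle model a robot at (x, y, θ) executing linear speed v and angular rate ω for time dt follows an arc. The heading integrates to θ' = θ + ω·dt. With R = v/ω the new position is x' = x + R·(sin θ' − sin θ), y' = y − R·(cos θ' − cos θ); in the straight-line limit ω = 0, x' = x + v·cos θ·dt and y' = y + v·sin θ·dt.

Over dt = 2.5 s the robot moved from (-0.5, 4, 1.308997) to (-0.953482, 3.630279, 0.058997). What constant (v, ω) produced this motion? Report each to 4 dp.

v = -0.2500, ω = -0.5000

Δθ = 0.058997 − 1.308997 = -1.250000
ω = Δθ/dt = -1.250000/2.5 = -0.5000
R = Δx/(sin θ' − sin θ) = 0.5000
v = R·ω = 0.5000·-0.5000 = -0.2500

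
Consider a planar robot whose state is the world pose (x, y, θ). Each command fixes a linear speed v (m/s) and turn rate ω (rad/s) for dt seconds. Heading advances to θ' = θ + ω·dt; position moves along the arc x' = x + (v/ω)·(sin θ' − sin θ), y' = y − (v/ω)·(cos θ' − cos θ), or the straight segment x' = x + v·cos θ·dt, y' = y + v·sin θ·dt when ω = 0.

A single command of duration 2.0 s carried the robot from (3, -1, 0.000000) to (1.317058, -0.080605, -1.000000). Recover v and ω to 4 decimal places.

v = -1.0000, ω = -0.5000

Δθ = -1.000000 − 0.000000 = -1.000000
ω = Δθ/dt = -1.000000/2.0 = -0.5000
R = Δx/(sin θ' − sin θ) = 2.0000
v = R·ω = 2.0000·-0.5000 = -1.0000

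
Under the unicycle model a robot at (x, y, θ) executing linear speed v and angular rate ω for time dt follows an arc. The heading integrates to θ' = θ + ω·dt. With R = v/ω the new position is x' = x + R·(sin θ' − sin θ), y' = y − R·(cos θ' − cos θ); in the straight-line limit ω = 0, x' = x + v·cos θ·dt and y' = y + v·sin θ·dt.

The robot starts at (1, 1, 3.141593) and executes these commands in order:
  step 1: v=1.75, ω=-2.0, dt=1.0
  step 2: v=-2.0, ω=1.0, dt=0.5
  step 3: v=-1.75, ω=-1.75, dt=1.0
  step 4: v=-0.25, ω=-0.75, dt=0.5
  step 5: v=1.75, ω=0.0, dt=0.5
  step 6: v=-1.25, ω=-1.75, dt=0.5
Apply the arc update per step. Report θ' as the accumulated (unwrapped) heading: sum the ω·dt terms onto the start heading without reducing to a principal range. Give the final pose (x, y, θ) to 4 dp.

(-0.7881, 0.3119, -1.3584)

step 1: θ'=1.1416 (R=-0.8750) → pose (0.2044, 2.2391, 1.1416)
step 2: θ'=1.6416 (R=-2.0000) → pose (0.0280, 1.2654, 1.6416)
step 3: θ'=-0.1084 (R=1.0000) → pose (-1.0777, 0.2005, -0.1084)
step 4: θ'=-0.4834 (R=0.3333) → pose (-1.1966, 0.2367, -0.4834)
step 5: θ'=-0.4834 (straight) → pose (-0.4218, -0.1700, -0.4834)
step 6: θ'=-1.3584 (R=0.7143) → pose (-0.7881, 0.3119, -1.3584)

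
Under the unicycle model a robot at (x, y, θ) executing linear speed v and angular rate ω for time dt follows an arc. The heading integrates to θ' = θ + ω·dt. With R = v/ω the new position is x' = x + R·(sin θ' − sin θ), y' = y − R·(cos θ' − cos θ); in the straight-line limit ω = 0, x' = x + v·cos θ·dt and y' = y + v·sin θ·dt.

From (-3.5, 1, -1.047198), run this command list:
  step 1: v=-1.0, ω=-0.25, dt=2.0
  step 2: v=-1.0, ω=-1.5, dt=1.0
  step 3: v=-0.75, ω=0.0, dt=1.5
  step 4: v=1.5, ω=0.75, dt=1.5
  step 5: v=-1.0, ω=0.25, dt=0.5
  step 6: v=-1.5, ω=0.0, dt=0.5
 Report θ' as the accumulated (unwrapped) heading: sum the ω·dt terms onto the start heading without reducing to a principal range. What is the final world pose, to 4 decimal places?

step 1: θ'=-1.5472 (R=4.0000) → pose (-4.0348, 2.9056, -1.5472)
step 2: θ'=-3.0472 (R=0.6667) → pose (-3.4311, 3.5850, -3.0472)
step 3: θ'=-3.0472 (straight) → pose (-2.3111, 3.6911, -3.0472)
step 4: θ'=-1.9222 (R=2.0000) → pose (-4.0004, 2.3884, -1.9222)
step 5: θ'=-1.7972 (R=-4.0000) → pose (-3.8581, 2.8674, -1.7972)
step 6: θ'=-1.7972 (straight) → pose (-3.6897, 3.5982, -1.7972)

(-3.6897, 3.5982, -1.7972)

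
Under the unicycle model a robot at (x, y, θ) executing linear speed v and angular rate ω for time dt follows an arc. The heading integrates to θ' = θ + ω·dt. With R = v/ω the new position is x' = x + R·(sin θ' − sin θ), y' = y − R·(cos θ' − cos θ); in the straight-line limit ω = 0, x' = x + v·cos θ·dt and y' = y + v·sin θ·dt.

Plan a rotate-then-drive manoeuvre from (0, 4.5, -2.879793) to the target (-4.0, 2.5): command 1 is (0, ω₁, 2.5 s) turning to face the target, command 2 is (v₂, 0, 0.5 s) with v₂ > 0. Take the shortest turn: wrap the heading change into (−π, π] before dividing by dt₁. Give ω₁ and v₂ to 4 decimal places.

heading to target = atan2(2.5−4.5, -4−0) = -2.6779
Δθ = wrap(-2.6779 − -2.8798) = 0.2018; ω₁ = Δθ/dt₁ = 0.0807
distance = √((-4−0)² + (2.5−4.5)²) = 4.4721; v₂ = distance/dt₂ = 8.9443

ω₁ = 0.0807, v₂ = 8.9443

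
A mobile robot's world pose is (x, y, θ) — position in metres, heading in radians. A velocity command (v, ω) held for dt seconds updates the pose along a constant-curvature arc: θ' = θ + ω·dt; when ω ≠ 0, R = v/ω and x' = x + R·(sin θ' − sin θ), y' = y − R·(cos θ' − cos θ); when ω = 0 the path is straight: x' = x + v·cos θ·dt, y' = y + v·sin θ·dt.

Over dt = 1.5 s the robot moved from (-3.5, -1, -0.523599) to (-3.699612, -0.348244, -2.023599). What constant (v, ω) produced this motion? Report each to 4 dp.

Δθ = -2.023599 − -0.523599 = -1.500000
ω = Δθ/dt = -1.500000/1.5 = -1.0000
R = −Δy/(cos θ' − cos θ) = 0.5000
v = R·ω = 0.5000·-1.0000 = -0.5000

v = -0.5000, ω = -1.0000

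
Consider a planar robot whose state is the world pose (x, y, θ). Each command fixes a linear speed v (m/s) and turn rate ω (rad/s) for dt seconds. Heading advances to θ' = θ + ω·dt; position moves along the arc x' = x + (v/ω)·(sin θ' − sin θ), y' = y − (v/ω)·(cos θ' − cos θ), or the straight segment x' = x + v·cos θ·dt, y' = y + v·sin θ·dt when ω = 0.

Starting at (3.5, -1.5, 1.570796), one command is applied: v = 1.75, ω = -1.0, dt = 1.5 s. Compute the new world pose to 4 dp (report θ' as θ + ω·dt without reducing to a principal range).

(5.1262, 0.2456, 0.0708)

θ' = 1.5708 + -1.0·1.5 = 0.0708
R = v/ω = 1.75/-1.0 = -1.7500
x' = 3.5 + -1.7500·(sin 0.0708 − sin 1.5708) = 5.1262
y' = -1.5 − -1.7500·(cos 0.0708 − cos 1.5708) = 0.2456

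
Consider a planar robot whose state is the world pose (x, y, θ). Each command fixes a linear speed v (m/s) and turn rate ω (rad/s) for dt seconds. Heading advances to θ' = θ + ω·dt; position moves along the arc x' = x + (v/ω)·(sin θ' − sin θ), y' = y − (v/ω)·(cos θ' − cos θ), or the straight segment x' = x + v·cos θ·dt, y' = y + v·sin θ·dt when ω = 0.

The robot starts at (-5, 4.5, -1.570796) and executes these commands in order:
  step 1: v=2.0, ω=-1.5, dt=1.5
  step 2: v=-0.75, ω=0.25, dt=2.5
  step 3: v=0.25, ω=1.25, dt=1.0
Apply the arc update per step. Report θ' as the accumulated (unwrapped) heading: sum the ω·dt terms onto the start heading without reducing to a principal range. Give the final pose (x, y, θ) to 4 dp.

step 1: θ'=-3.8208 (R=-1.3333) → pose (-7.1709, 3.4626, -3.8208)
step 2: θ'=-3.1958 (R=-3.0000) → pose (-5.4489, 2.8012, -3.1958)
step 3: θ'=-1.9458 (R=0.2000) → pose (-5.6458, 2.6747, -1.9458)

(-5.6458, 2.6747, -1.9458)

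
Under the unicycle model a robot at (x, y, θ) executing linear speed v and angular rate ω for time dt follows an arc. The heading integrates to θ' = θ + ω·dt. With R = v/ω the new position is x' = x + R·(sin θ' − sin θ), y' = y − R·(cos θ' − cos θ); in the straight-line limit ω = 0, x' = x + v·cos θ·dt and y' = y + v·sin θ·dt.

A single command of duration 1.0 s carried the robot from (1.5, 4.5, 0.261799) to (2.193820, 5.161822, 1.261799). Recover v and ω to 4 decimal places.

v = 1.0000, ω = 1.0000

Δθ = 1.261799 − 0.261799 = 1.000000
ω = Δθ/dt = 1.000000/1.0 = 1.0000
R = Δx/(sin θ' − sin θ) = 1.0000
v = R·ω = 1.0000·1.0000 = 1.0000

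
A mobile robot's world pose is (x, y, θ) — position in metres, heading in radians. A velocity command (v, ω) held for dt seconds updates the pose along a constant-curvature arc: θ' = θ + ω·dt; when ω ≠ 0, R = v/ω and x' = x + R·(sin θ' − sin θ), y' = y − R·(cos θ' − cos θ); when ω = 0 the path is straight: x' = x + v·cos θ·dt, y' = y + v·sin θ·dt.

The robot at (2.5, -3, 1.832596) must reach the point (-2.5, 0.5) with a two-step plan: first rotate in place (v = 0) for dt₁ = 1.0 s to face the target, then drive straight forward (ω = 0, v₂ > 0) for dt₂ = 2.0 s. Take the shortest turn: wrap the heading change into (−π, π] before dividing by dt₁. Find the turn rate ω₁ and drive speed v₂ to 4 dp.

ω₁ = 0.6983, v₂ = 3.0516

heading to target = atan2(0.5−-3, -2.5−2.5) = 2.5309
Δθ = wrap(2.5309 − 1.8326) = 0.6983; ω₁ = Δθ/dt₁ = 0.6983
distance = √((-2.5−2.5)² + (0.5−-3)²) = 6.1033; v₂ = distance/dt₂ = 3.0516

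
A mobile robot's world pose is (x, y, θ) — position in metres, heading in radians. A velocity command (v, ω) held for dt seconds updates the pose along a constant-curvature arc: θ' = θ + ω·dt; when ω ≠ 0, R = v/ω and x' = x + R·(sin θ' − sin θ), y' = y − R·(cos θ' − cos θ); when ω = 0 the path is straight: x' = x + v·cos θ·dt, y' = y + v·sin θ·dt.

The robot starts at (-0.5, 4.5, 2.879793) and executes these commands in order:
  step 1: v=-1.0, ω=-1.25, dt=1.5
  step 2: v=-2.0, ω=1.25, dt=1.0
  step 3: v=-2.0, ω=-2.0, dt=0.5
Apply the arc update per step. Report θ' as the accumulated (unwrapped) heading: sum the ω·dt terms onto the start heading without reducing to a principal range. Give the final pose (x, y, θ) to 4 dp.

step 1: θ'=1.0048 (R=0.8000) → pose (-0.0318, 3.2982, 1.0048)
step 2: θ'=2.2548 (R=-1.6000) → pose (0.0786, 1.4292, 2.2548)
step 3: θ'=1.2548 (R=1.0000) → pose (0.2540, 0.4865, 1.2548)

(0.2540, 0.4865, 1.2548)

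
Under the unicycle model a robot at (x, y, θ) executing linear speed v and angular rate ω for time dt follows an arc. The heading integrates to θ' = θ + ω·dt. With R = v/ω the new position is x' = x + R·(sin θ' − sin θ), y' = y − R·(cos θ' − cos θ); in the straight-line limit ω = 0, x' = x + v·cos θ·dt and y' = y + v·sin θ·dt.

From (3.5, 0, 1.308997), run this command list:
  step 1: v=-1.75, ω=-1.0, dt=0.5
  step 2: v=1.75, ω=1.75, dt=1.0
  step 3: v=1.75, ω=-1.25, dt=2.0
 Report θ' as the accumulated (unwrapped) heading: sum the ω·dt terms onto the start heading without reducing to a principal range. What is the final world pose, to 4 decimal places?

step 1: θ'=0.8090 (R=1.7500) → pose (3.0759, -0.7550, 0.8090)
step 2: θ'=2.5590 (R=1.0000) → pose (2.9025, 0.7703, 2.5590)
step 3: θ'=0.0590 (R=-1.4000) → pose (3.5902, 3.3369, 0.0590)

(3.5902, 3.3369, 0.0590)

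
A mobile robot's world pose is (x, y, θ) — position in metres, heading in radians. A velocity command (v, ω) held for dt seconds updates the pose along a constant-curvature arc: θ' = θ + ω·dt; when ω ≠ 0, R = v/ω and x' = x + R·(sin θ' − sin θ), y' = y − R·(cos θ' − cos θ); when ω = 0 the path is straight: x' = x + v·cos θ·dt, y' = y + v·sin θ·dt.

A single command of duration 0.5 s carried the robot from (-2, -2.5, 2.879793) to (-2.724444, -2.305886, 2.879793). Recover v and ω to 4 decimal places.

v = 1.5000, ω = 0.0000

Δθ = 2.879793 − 2.879793 = 0.000000
ω = Δθ/dt = 0.000000/0.5 = 0.0000
ω = 0 → v = (Δx·cos θ + Δy·sin θ)/dt = 1.5000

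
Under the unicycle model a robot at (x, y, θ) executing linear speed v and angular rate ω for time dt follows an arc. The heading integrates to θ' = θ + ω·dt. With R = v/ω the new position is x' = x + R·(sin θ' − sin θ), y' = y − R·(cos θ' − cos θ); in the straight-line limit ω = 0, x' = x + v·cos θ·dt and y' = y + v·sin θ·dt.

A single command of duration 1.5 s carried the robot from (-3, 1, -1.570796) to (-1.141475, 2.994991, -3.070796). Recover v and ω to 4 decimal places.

v = -2.0000, ω = -1.0000

Δθ = -3.070796 − -1.570796 = -1.500000
ω = Δθ/dt = -1.500000/1.5 = -1.0000
R = −Δy/(cos θ' − cos θ) = 2.0000
v = R·ω = 2.0000·-1.0000 = -2.0000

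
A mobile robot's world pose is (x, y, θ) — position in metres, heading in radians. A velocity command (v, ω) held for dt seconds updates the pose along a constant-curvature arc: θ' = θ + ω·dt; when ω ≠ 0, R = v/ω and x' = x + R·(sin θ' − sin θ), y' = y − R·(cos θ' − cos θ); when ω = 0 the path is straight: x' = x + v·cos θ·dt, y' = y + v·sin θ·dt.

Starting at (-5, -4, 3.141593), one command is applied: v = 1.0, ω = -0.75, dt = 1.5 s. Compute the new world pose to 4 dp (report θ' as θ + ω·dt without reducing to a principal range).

θ' = 3.1416 + -0.75·1.5 = 2.0166
R = v/ω = 1.0/-0.75 = -1.3333
x' = -5 + -1.3333·(sin 2.0166 − sin 3.1416) = -6.2030
y' = -4 − -1.3333·(cos 2.0166 − cos 3.1416) = -3.2416

(-6.2030, -3.2416, 2.0166)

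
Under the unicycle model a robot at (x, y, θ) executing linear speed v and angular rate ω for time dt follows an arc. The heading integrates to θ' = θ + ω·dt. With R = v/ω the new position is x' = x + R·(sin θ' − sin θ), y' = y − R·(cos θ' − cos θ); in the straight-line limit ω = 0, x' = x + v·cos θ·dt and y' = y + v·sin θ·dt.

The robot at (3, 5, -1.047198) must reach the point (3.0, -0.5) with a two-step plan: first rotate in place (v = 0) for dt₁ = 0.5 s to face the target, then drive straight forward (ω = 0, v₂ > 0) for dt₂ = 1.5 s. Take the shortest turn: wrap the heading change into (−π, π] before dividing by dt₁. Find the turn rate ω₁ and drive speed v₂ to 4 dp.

ω₁ = -1.0472, v₂ = 3.6667

heading to target = atan2(-0.5−5, 3−3) = -1.5708
Δθ = wrap(-1.5708 − -1.0472) = -0.5236; ω₁ = Δθ/dt₁ = -1.0472
distance = √((3−3)² + (-0.5−5)²) = 5.5000; v₂ = distance/dt₂ = 3.6667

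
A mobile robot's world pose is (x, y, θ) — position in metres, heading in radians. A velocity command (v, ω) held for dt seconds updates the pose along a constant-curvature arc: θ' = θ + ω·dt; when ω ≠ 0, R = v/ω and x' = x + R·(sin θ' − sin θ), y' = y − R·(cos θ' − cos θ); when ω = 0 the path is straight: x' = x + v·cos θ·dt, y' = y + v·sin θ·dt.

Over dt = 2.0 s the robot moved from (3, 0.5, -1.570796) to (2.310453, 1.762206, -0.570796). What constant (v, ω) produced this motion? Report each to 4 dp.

Δθ = -0.570796 − -1.570796 = 1.000000
ω = Δθ/dt = 1.000000/2.0 = 0.5000
R = −Δy/(cos θ' − cos θ) = -1.5000
v = R·ω = -1.5000·0.5000 = -0.7500

v = -0.7500, ω = 0.5000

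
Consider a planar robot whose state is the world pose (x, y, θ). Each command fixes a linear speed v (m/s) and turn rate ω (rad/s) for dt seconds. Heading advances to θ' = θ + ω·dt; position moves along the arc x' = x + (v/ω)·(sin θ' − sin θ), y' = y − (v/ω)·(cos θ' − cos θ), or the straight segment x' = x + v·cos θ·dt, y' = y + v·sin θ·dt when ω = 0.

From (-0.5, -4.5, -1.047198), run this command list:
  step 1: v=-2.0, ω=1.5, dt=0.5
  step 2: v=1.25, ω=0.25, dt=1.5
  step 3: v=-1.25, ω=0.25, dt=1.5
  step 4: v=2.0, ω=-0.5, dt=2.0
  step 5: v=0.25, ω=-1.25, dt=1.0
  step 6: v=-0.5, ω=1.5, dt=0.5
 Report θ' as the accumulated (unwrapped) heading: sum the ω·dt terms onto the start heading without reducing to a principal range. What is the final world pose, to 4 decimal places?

(2.6756, -4.7398, -1.0472)

step 1: θ'=-0.2972 (R=-1.3333) → pose (-1.2642, -3.8918, -0.2972)
step 2: θ'=0.0778 (R=5.0000) → pose (0.5886, -4.0959, 0.0778)
step 3: θ'=0.4528 (R=-5.0000) → pose (-1.2102, -4.5846, 0.4528)
step 4: θ'=-0.5472 (R=-4.0000) → pose (2.6209, -4.7656, -0.5472)
step 5: θ'=-1.7972 (R=-0.2000) → pose (2.7117, -4.9813, -1.7972)
step 6: θ'=-1.0472 (R=-0.3333) → pose (2.6756, -4.7398, -1.0472)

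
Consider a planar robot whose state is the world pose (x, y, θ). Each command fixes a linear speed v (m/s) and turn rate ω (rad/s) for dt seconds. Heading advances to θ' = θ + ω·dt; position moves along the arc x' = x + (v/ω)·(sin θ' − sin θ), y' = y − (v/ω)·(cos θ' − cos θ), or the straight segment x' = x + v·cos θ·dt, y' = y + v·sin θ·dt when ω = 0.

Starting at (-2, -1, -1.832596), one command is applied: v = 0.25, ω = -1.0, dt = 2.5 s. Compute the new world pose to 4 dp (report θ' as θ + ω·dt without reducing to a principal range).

(-2.4737, -1.0280, -4.3326)

θ' = -1.8326 + -1.0·2.5 = -4.3326
R = v/ω = 0.25/-1.0 = -0.2500
x' = -2 + -0.2500·(sin -4.3326 − sin -1.8326) = -2.4737
y' = -1 − -0.2500·(cos -4.3326 − cos -1.8326) = -1.0280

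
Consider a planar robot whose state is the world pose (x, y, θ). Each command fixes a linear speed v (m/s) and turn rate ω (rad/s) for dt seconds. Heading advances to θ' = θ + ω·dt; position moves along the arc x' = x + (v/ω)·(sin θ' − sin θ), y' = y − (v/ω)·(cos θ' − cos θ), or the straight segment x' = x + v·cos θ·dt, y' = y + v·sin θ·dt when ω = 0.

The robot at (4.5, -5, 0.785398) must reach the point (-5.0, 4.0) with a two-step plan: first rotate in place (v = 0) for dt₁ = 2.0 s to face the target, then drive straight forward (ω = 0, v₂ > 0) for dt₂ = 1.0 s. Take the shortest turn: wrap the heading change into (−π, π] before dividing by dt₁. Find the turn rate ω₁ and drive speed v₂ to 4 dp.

heading to target = atan2(4−-5, -5−4.5) = 2.3832
Δθ = wrap(2.3832 − 0.7854) = 1.5978; ω₁ = Δθ/dt₁ = 0.7989
distance = √((-5−4.5)² + (4−-5)²) = 13.0863; v₂ = distance/dt₂ = 13.0863

ω₁ = 0.7989, v₂ = 13.0863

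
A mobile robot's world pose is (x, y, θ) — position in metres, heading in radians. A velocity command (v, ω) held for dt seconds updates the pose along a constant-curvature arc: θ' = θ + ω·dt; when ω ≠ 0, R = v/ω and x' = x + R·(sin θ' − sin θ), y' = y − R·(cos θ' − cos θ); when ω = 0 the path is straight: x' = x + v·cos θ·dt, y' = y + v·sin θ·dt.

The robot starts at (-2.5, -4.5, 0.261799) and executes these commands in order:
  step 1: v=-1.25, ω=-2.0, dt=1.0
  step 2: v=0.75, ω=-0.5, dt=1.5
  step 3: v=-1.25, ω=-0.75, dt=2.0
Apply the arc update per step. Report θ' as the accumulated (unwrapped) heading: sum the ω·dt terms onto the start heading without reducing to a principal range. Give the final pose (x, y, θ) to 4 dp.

(-1.5837, -4.9524, -3.9882)

step 1: θ'=-1.7382 (R=0.6250) → pose (-3.2780, -3.7922, -1.7382)
step 2: θ'=-2.4882 (R=-1.5000) → pose (-3.8452, -4.7333, -2.4882)
step 3: θ'=-3.9882 (R=1.6667) → pose (-1.5837, -4.9524, -3.9882)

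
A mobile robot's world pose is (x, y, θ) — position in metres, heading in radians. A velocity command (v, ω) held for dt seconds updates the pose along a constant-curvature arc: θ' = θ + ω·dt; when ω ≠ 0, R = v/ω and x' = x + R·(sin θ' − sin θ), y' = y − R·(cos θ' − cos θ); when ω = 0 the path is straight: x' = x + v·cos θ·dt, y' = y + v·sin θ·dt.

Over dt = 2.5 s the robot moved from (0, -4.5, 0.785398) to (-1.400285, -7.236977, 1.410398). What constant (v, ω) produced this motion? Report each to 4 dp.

Δθ = 1.410398 − 0.785398 = 0.625000
ω = Δθ/dt = 0.625000/2.5 = 0.2500
R = −Δy/(cos θ' − cos θ) = -5.0000
v = R·ω = -5.0000·0.2500 = -1.2500

v = -1.2500, ω = 0.2500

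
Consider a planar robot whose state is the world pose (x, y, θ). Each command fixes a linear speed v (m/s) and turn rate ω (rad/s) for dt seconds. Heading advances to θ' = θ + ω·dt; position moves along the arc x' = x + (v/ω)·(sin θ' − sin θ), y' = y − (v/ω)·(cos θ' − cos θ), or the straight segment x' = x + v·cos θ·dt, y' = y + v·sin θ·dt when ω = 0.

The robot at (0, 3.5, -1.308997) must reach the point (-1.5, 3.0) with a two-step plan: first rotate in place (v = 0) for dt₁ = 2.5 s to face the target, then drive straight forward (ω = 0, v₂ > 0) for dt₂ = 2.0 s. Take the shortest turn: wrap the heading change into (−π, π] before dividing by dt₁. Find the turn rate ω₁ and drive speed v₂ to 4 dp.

heading to target = atan2(3−3.5, -1.5−0) = -2.8198
Δθ = wrap(-2.8198 − -1.3090) = -1.5108; ω₁ = Δθ/dt₁ = -0.6043
distance = √((-1.5−0)² + (3−3.5)²) = 1.5811; v₂ = distance/dt₂ = 0.7906

ω₁ = -0.6043, v₂ = 0.7906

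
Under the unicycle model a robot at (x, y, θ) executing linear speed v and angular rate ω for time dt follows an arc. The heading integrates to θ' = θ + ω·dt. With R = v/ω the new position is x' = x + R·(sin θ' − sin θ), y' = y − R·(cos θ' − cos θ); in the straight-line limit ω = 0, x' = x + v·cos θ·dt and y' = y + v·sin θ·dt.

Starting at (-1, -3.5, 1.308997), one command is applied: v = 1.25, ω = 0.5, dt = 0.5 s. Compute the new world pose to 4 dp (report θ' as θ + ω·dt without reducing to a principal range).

θ' = 1.3090 + 0.5·0.5 = 1.5590
R = v/ω = 1.25/0.5 = 2.5000
x' = -1 + 2.5000·(sin 1.5590 − sin 1.3090) = -0.9150
y' = -3.5 − 2.5000·(cos 1.5590 − cos 1.3090) = -2.8825

(-0.9150, -2.8825, 1.5590)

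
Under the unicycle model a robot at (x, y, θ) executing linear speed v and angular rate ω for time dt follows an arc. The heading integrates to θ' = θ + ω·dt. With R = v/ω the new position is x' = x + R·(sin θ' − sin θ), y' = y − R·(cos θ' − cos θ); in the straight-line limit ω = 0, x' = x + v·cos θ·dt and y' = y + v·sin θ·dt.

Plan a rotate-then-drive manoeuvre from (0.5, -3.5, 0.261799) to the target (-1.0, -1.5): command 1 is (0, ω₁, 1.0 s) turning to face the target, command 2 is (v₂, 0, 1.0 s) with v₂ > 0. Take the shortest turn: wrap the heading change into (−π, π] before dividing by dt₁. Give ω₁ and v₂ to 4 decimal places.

heading to target = atan2(-1.5−-3.5, -1−0.5) = 2.2143
Δθ = wrap(2.2143 − 0.2618) = 1.9525; ω₁ = Δθ/dt₁ = 1.9525
distance = √((-1−0.5)² + (-1.5−-3.5)²) = 2.5000; v₂ = distance/dt₂ = 2.5000

ω₁ = 1.9525, v₂ = 2.5000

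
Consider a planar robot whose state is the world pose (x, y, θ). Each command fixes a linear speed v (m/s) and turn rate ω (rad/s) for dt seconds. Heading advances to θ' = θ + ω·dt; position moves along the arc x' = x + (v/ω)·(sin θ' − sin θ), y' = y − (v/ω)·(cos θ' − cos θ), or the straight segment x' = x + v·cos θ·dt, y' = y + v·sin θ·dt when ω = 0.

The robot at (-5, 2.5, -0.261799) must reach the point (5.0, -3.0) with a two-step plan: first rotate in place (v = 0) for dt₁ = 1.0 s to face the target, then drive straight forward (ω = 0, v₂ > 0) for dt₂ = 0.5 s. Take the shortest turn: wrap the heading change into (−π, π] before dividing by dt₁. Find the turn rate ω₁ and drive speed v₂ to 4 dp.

heading to target = atan2(-3−2.5, 5−-5) = -0.5028
Δθ = wrap(-0.5028 − -0.2618) = -0.2410; ω₁ = Δθ/dt₁ = -0.2410
distance = √((5−-5)² + (-3−2.5)²) = 11.4127; v₂ = distance/dt₂ = 22.8254

ω₁ = -0.2410, v₂ = 22.8254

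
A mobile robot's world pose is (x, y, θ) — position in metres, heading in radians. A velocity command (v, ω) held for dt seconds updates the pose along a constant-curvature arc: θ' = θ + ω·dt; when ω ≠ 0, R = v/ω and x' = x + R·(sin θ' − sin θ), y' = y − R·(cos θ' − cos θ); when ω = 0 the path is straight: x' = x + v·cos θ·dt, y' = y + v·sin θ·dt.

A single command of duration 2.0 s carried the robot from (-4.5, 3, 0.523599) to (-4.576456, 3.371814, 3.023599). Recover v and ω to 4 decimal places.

v = 0.2500, ω = 1.2500

Δθ = 3.023599 − 0.523599 = 2.500000
ω = Δθ/dt = 2.500000/2.0 = 1.2500
R = −Δy/(cos θ' − cos θ) = 0.2000
v = R·ω = 0.2000·1.2500 = 0.2500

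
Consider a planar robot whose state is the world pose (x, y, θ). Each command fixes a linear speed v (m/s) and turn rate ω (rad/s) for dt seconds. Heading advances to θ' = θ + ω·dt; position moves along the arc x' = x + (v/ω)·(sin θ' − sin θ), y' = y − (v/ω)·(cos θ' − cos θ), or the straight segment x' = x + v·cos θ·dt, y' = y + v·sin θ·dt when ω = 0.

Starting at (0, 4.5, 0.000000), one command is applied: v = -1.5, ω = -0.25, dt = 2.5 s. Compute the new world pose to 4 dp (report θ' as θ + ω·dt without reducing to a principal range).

θ' = 0.0000 + -0.25·2.5 = -0.6250
R = v/ω = -1.5/-0.25 = 6.0000
x' = 0 + 6.0000·(sin -0.6250 − sin 0.0000) = -3.5106
y' = 4.5 − 6.0000·(cos -0.6250 − cos 0.0000) = 5.6342

(-3.5106, 5.6342, -0.6250)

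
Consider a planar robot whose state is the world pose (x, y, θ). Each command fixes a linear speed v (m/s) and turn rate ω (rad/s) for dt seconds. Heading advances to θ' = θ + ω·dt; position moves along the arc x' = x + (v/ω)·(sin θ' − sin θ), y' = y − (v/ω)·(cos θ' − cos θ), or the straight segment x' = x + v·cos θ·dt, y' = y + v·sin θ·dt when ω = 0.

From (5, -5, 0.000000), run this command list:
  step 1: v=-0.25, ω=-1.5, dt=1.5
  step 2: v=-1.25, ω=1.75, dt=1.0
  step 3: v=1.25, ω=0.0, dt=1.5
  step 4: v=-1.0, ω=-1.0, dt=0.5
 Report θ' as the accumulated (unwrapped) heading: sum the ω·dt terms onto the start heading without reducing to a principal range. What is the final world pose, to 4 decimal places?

step 1: θ'=-2.2500 (R=0.1667) → pose (4.8703, -4.7286, -2.2500)
step 2: θ'=-0.5000 (R=-0.7143) → pose (4.6570, -3.6531, -0.5000)
step 3: θ'=-0.5000 (straight) → pose (6.3025, -4.5520, -0.5000)
step 4: θ'=-1.0000 (R=1.0000) → pose (5.9404, -4.2147, -1.0000)

(5.9404, -4.2147, -1.0000)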